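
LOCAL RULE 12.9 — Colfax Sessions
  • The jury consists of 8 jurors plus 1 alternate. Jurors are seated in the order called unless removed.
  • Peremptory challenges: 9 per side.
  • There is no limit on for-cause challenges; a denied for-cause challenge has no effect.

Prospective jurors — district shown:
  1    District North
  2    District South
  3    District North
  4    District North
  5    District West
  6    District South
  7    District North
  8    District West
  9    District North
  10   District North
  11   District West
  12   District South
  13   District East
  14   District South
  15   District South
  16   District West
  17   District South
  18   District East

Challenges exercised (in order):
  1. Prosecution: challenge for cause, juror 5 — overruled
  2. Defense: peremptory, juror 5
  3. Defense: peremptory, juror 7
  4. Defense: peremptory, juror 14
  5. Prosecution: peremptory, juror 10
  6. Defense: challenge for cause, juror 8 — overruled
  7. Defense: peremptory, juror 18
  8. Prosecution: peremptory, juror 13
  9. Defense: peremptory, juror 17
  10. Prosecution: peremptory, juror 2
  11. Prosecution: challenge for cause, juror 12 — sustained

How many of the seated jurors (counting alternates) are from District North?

4

Removed: #2, #5, #7, #10, #12, #13, #14, #17, #18.
Seated (9 incl. alternates): #1, #3, #4, #6, #8, #9, #11, #15, #16.
Of those, in District North: #1, #3, #4, #9 → 4.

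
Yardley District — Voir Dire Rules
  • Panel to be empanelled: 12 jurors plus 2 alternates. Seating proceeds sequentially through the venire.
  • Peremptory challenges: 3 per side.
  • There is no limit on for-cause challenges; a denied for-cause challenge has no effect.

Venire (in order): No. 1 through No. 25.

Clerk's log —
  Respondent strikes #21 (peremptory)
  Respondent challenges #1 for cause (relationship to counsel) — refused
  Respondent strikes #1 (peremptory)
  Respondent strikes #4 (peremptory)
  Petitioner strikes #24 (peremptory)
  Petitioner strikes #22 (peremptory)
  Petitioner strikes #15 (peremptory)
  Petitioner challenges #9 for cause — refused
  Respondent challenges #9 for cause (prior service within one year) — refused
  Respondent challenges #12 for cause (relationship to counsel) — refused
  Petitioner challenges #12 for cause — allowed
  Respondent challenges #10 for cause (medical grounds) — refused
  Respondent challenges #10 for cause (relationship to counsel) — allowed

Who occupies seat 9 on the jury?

Removed: #1, #4, #10, #12, #15, #21, #22, #24. (#9 stays — for-cause denied.)
Filling seats in venire order through position 9: #2, #3, #5, #6, #7, #8, #9, #11, #13.
So seat 9 is #13.

13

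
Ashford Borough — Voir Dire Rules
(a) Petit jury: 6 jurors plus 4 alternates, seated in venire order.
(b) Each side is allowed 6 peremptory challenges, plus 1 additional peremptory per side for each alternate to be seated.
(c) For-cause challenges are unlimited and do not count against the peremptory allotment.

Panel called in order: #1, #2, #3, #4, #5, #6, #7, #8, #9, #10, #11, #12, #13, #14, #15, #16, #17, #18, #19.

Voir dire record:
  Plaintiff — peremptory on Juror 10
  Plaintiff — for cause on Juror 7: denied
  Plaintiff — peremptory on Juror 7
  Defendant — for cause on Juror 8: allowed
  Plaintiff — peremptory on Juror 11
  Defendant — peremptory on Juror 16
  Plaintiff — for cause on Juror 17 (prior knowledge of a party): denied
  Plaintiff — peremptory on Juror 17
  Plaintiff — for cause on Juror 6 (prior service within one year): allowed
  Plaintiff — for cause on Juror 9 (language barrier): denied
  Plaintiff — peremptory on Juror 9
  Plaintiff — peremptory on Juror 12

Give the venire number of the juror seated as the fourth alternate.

Removed: #6, #7, #8, #9, #10, #11, #12, #16, #17.
Seating in order: seats 1–6 → #1, #2, #3, #4, #5, #13; alternates → #14, #15, #18, #19.
So alternate 4 is #19.

19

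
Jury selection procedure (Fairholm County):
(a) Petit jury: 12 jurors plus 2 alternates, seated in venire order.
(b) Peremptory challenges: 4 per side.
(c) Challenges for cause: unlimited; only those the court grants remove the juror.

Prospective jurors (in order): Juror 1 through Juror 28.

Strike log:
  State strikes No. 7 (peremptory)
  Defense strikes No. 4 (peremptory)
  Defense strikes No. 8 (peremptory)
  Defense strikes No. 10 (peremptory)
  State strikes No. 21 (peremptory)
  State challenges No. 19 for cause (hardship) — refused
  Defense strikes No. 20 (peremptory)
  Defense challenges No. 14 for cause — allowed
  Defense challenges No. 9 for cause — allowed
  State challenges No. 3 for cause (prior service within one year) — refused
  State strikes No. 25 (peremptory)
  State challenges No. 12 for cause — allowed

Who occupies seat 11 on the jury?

Removed: #4, #7, #8, #9, #10, #12, #14, #20, #21, #25. (#3, #19 stay — for-cause denied.)
Seating in order: seats 1–12 → #1, #2, #3, #5, #6, #11, #13, #15, #16, #17, #18, #19; alternates → #22, #23.
So seat 11 is #18.

18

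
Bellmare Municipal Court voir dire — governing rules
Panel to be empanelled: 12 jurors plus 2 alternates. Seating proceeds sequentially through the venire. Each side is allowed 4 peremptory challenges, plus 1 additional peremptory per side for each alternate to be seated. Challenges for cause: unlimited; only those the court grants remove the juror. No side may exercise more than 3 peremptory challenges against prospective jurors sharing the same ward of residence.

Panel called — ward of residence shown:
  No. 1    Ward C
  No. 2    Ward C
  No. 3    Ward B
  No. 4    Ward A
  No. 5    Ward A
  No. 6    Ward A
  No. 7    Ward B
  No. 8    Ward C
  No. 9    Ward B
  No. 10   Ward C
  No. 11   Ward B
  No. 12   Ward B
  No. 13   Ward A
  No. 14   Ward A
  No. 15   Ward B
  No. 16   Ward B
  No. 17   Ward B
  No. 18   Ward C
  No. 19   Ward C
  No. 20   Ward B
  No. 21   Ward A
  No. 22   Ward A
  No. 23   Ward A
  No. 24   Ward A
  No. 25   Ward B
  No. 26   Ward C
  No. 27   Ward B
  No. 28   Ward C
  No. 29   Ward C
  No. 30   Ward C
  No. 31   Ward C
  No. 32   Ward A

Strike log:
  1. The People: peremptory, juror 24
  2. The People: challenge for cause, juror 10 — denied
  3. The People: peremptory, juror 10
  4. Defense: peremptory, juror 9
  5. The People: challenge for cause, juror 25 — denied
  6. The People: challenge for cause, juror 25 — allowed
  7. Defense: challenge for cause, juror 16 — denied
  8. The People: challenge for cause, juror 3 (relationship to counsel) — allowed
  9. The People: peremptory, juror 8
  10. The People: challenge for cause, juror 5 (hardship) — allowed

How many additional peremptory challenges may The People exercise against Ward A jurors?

The People peremptories so far: #24, #10, #8 — 3 of 6 used, 3 left overall.
Against Ward A: #24 — 1 used; per-ward cap 3 leaves 2.
Binding limit: min(3, 2) = 2.

2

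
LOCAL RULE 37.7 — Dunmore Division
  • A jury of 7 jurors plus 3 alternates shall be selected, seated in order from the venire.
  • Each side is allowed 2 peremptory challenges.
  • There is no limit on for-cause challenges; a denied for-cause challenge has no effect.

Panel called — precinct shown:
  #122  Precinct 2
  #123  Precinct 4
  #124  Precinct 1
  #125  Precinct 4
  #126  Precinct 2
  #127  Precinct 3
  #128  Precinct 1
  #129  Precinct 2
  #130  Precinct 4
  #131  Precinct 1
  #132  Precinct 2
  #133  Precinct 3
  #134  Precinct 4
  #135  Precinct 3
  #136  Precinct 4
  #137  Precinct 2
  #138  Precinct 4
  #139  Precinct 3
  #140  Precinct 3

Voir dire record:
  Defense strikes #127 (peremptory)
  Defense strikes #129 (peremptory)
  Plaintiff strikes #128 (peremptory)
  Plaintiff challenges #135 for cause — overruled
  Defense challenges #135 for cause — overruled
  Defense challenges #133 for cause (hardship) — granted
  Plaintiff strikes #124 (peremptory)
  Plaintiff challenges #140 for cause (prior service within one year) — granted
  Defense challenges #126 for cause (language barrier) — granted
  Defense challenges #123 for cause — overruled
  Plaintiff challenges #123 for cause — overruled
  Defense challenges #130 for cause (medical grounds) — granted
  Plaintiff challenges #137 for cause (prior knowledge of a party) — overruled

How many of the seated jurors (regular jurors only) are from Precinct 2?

Removed: #124, #126, #127, #128, #129, #130, #133, #140.
Seated jurors 1–7: #122, #123, #125, #131, #132, #134, #135 (alternates #136, #137, #138 not counted).
Of those, in Precinct 2: #122, #132 → 2.

2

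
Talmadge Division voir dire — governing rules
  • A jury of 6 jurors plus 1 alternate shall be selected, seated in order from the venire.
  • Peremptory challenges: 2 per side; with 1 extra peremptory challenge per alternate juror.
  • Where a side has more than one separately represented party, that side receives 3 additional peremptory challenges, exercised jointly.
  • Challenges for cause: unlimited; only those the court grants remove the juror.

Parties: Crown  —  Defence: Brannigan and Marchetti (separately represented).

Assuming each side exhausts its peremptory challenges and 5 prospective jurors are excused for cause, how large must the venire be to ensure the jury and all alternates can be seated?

Seats to fill: 6 + 1 alternates = 7.
Peremptories — Crown: 2 + 1×1 = 3; Defence: 2 + 1×1 + 3 = 6; total 9.
For-cause removals: 5.
Minimum venire: 7 + 9 + 5 = 21.

21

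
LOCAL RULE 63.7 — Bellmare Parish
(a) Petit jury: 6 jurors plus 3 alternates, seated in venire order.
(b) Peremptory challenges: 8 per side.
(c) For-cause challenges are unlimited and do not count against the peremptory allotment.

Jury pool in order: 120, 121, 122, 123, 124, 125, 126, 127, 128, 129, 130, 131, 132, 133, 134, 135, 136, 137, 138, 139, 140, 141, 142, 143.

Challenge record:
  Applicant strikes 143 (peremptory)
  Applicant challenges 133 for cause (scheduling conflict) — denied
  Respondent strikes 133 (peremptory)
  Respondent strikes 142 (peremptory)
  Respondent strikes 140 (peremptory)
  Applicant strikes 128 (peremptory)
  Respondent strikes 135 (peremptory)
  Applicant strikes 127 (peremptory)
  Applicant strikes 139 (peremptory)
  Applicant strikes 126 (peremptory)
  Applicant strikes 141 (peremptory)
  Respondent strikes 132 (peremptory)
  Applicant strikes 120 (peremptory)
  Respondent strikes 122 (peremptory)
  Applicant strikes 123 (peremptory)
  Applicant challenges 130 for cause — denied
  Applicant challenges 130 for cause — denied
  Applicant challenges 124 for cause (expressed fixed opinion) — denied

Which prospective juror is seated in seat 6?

131

Removed: #120, #122, #123, #126, #127, #128, #132, #133, #135, #139, #140, #141, #142, #143. (#124, #130 stay — for-cause denied.)
Filling seats in venire order through position 6: #121, #124, #125, #129, #130, #131.
So seat 6 is #131.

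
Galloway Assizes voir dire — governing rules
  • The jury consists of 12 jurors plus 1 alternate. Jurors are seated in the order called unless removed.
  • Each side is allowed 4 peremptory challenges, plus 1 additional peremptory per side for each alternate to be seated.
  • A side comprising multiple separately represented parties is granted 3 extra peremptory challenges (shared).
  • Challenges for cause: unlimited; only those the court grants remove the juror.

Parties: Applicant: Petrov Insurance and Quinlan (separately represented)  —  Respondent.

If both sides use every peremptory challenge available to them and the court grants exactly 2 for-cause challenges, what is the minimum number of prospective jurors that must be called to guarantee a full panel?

28

Seats to fill: 12 + 1 alternates = 13.
Peremptories — Applicant: 4 + 1×1 + 3 = 8; Respondent: 4 + 1×1 = 5; total 13.
For-cause removals: 2.
Minimum venire: 13 + 13 + 2 = 28.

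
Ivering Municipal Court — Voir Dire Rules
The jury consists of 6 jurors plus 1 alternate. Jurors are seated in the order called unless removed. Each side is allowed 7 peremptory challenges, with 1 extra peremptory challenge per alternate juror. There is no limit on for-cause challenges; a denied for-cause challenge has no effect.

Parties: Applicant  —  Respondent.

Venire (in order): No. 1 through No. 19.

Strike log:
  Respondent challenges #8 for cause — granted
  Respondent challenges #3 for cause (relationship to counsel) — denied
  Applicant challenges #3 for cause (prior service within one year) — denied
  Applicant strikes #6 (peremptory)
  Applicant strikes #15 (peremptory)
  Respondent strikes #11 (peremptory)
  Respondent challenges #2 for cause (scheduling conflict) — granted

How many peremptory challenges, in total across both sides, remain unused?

13

Applicant allotment: 7 base + 1 × 1 alternate = 8. Respondent allotment: 7 base + 1 × 1 alternate = 8.
Applicant peremptories used: #6, #15 — 2 (the for-cause on #3 doesn't count).
Respondent peremptories used: #11 — 1 (for-cause on #8, #3, #2 don't count).
Remaining: (8 − 2) + (8 − 1) = 13.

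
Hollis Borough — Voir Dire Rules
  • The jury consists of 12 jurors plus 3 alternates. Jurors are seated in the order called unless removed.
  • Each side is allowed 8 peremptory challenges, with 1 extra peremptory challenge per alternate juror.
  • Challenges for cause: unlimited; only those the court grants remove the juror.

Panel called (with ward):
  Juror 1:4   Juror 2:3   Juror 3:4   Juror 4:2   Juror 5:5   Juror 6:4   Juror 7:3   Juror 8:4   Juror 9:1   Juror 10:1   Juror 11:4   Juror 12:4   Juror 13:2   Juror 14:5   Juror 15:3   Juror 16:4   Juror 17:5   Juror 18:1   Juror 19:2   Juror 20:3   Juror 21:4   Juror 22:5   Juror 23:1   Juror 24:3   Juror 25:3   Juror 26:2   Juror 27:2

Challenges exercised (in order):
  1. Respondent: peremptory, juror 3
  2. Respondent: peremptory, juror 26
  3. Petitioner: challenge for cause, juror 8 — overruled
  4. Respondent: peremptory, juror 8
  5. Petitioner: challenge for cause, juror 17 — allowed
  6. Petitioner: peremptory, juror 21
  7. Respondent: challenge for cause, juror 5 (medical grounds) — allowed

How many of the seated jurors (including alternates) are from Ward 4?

Removed: #3, #5, #8, #17, #21, #26.
Seated (15 incl. alternates): #1, #2, #4, #6, #7, #9, #10, #11, #12, #13, #14, #15, #16, #18, #19.
Of those, in Ward 4: #1, #6, #11, #12, #16 → 5.

5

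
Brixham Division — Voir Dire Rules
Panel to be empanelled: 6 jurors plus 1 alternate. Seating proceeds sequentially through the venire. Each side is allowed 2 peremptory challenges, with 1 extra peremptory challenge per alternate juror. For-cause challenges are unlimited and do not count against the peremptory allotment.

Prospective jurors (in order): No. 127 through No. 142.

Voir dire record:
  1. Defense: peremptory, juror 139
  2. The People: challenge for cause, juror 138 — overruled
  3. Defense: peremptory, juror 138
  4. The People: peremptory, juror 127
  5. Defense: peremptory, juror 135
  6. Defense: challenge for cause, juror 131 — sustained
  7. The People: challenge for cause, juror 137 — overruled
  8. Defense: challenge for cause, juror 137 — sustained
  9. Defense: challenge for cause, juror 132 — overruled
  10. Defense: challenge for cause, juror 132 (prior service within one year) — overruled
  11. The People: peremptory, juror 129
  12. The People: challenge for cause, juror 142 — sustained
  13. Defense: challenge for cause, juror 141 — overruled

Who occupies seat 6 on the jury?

136

Removed: #127, #129, #131, #135, #137, #138, #139, #142. (#132, #141 stay — for-cause denied.)
Seating in order: seats 1–6 → #128, #130, #132, #133, #134, #136; alternates → #140.
So seat 6 is #136.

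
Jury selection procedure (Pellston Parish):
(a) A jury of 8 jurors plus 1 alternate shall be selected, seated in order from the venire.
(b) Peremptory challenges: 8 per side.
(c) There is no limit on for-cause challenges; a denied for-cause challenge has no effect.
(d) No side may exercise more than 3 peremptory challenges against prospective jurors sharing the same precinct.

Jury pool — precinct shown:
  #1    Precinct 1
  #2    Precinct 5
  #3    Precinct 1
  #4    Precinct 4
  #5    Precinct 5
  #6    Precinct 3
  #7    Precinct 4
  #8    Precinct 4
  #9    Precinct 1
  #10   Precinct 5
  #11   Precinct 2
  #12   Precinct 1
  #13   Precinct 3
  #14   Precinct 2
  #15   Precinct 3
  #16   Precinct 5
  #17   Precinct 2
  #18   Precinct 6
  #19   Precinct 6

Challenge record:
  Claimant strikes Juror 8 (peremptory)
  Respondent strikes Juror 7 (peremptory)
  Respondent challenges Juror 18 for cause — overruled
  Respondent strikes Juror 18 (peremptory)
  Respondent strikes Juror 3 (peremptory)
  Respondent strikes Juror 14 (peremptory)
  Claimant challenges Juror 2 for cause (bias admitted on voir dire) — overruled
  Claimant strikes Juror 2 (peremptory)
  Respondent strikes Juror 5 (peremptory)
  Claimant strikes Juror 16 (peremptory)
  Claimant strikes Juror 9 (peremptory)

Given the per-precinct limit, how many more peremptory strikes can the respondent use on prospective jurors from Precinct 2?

2

Respondent peremptories so far: #7, #18, #3, #14, #5 — 5 of 8 used, 3 left overall.
Against Precinct 2: #14 — 1 used; per-precinct cap 3 leaves 2.
Binding limit: min(3, 2) = 2.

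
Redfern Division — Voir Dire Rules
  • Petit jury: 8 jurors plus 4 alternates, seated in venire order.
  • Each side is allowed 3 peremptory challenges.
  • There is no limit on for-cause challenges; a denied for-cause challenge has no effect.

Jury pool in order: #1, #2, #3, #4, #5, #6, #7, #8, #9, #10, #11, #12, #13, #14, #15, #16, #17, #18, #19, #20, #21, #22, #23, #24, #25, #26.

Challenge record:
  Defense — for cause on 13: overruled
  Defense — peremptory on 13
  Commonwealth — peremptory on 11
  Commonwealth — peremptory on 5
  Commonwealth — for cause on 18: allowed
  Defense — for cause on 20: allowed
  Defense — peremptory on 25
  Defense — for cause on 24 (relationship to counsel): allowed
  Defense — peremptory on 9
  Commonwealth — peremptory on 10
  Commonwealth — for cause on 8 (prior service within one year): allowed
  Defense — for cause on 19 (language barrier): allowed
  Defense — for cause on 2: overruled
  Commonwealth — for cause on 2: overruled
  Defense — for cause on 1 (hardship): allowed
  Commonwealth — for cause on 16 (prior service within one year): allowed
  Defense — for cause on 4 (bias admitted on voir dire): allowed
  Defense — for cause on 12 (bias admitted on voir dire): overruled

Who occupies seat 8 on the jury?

17

Removed: #1, #4, #5, #8, #9, #10, #11, #13, #16, #18, #19, #20, #24, #25. (#2, #12 stay — for-cause denied.)
Filling seats in venire order through position 8: #2, #3, #6, #7, #12, #14, #15, #17.
So seat 8 is #17.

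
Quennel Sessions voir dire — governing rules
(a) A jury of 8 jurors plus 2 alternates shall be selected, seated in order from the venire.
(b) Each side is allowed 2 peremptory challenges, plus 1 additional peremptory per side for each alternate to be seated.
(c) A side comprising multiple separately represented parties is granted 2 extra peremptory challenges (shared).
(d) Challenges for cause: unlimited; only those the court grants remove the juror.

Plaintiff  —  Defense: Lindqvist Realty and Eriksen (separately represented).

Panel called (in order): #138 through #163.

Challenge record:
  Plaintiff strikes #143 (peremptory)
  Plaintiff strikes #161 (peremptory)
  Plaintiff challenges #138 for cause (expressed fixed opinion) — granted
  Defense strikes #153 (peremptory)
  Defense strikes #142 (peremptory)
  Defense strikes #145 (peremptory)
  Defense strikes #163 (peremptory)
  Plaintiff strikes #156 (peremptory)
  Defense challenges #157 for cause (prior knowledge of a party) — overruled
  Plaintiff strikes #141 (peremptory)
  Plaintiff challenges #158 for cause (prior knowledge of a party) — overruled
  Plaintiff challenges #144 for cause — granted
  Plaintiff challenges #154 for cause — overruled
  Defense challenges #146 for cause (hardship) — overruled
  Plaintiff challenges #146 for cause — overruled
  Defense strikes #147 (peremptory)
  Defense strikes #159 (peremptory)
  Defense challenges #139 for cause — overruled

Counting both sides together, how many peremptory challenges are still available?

Plaintiff allotment: 2 base + 1 × 2 alternates = 4. Defense allotment: 2 base + 1 × 2 alternates + 2 multi-party = 6.
Plaintiff peremptories used: #143, #161, #156, #141 — 4 (for-cause on #138, #158, #144, #154, #146 don't count).
Defense peremptories used: #153, #142, #145, #163, #147, #159 — 6 (for-cause on #157, #146, #139 don't count).
Remaining: (4 − 4) + (6 − 6) = 0.

0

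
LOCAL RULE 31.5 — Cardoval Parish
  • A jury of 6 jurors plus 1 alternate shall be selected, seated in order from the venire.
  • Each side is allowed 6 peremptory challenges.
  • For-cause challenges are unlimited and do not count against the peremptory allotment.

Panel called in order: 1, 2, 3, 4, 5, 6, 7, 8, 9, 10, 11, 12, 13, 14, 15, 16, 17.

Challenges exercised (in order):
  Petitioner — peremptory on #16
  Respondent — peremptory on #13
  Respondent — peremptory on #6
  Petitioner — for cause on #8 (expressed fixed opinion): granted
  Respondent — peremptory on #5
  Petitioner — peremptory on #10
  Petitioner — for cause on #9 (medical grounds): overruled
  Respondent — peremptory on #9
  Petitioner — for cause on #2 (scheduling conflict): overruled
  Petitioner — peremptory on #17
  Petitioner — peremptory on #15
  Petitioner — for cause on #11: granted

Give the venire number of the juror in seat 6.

Removed: #5, #6, #8, #9, #10, #11, #13, #15, #16, #17. (#2 stays — for-cause denied.)
Filling seats in venire order through position 6: #1, #2, #3, #4, #7, #12.
So seat 6 is #12.

12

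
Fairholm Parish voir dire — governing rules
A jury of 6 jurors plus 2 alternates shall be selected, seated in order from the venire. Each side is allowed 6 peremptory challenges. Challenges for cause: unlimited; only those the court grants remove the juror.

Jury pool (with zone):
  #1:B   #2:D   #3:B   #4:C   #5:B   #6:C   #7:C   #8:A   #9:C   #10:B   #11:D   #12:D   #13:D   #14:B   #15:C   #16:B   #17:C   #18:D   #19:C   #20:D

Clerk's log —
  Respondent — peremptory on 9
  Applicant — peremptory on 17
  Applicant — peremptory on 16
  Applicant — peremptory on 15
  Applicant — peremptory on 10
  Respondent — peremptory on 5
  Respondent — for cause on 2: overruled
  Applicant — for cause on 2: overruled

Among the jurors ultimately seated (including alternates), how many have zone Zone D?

Removed: #5, #9, #10, #15, #16, #17.
Seated (8 incl. alternates): #1, #2, #3, #4, #6, #7, #8, #11.
Of those, in Zone D: #2, #11 → 2.

2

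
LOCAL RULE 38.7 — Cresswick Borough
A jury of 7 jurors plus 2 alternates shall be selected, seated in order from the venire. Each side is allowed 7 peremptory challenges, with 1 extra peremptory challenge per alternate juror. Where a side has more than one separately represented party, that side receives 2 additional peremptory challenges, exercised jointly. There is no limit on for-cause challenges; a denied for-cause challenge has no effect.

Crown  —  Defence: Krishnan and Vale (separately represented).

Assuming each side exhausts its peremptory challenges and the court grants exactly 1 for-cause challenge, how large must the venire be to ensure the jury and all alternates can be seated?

Seats to fill: 7 + 2 alternates = 9.
Peremptories — Crown: 7 + 1×2 = 9; Defence: 7 + 1×2 + 2 = 11; total 20.
For-cause removals: 1.
Minimum venire: 9 + 20 + 1 = 30.

30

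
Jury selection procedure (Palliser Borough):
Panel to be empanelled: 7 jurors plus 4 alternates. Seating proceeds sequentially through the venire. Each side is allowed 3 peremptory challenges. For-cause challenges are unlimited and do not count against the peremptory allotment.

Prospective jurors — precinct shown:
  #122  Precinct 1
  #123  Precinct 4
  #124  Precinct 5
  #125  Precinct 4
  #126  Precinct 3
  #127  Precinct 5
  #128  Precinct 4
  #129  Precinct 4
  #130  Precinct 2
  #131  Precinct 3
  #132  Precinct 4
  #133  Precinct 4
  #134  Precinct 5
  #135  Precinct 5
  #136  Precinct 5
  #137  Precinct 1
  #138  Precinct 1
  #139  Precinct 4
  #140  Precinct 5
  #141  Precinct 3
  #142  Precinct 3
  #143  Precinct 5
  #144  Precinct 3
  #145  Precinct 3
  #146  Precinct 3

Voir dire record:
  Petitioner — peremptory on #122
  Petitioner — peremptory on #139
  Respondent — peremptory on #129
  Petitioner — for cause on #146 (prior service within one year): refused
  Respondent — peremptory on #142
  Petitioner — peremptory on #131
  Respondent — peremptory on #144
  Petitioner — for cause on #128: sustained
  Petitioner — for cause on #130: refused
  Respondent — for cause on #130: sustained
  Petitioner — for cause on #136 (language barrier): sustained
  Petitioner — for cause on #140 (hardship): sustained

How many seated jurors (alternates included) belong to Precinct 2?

0

Removed: #122, #128, #129, #130, #131, #136, #139, #140, #142, #144.
Seated (11 incl. alternates): #123, #124, #125, #126, #127, #132, #133, #134, #135, #137, #138.
None of those are in Precinct 2 → 0.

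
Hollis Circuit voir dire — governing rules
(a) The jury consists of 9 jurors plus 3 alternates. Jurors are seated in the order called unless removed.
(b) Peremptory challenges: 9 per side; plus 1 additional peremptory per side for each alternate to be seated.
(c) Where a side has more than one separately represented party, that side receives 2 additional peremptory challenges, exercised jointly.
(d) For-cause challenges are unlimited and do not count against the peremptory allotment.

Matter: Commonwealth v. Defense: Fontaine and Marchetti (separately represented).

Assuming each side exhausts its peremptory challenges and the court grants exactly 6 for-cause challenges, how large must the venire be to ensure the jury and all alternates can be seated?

Seats to fill: 9 + 3 alternates = 12.
Peremptories — Commonwealth: 9 + 1×3 = 12; Defense: 9 + 1×3 + 2 = 14; total 26.
For-cause removals: 6.
Minimum venire: 12 + 26 + 6 = 44.

44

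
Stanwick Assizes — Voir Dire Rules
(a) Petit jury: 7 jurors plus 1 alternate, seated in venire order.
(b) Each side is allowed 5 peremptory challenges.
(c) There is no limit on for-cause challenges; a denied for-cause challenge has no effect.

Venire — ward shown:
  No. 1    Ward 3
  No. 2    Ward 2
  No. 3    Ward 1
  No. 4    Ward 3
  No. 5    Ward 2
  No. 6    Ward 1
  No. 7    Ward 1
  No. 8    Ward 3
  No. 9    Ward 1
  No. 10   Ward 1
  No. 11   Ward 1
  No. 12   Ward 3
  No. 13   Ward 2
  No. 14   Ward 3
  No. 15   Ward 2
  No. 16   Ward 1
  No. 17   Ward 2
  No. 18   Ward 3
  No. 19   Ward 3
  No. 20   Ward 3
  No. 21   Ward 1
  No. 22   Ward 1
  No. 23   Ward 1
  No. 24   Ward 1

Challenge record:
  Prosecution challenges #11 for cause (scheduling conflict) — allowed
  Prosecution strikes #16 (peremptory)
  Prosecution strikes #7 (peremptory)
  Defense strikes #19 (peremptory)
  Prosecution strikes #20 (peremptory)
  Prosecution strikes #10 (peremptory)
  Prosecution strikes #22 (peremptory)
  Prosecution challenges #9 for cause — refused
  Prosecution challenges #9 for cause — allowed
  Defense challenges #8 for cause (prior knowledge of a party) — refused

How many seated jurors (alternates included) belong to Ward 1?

2

Removed: #7, #9, #10, #11, #16, #19, #20, #22.
Seated (8 incl. alternates): #1, #2, #3, #4, #5, #6, #8, #12.
Of those, in Ward 1: #3, #6 → 2.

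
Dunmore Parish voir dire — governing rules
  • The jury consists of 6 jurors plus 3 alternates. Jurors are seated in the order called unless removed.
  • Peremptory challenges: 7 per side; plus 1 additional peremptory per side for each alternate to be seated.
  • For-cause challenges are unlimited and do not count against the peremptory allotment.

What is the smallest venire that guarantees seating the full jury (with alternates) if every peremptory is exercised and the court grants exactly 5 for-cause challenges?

34

Seats to fill: 6 + 3 alternates = 9.
Peremptories: 7 + 1×3 = 10 per side × 2 sides = 20.
For-cause removals: 5.
Minimum venire: 9 + 20 + 5 = 34.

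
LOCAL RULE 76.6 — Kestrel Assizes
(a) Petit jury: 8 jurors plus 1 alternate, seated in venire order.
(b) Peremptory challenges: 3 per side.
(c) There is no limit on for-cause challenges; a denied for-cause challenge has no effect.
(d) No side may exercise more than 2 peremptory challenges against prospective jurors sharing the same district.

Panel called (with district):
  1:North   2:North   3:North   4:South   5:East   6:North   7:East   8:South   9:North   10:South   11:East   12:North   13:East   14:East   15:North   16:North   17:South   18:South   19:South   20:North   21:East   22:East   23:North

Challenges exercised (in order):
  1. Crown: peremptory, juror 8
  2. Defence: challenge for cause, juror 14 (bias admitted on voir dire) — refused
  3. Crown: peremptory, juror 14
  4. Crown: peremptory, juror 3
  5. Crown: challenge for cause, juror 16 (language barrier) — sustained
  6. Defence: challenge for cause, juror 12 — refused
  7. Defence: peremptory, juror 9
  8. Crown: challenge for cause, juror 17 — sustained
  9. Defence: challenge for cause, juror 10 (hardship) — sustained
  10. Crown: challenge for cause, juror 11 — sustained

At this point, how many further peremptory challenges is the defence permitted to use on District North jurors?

Defence peremptories so far: #9 — 1 of 3 used, 2 left overall.
Against District North: #9 — 1 used; per-district cap 2 leaves 1.
Binding limit: min(2, 1) = 1.

1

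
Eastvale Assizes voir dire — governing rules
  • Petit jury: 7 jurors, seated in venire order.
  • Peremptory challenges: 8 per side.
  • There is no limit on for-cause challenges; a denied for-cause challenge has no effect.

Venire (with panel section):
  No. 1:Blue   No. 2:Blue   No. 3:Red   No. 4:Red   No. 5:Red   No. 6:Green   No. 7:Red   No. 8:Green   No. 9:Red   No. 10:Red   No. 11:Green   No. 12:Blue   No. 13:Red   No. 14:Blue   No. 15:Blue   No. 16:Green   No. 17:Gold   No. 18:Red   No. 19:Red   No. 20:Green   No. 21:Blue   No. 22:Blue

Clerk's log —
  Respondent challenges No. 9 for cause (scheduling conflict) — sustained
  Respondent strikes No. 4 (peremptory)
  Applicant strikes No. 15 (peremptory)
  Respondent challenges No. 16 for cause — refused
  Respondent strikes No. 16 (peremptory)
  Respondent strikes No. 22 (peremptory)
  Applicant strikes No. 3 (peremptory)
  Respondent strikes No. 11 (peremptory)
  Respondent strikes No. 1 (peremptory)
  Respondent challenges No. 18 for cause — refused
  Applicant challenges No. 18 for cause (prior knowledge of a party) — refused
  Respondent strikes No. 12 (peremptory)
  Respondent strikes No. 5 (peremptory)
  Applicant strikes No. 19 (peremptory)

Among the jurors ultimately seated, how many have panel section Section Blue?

Removed: #1, #3, #4, #5, #9, #11, #12, #15, #16, #19, #22.
Seated jurors 1–7: #2, #6, #7, #8, #10, #13, #14.
Of those, in Section Blue: #2, #14 → 2.

2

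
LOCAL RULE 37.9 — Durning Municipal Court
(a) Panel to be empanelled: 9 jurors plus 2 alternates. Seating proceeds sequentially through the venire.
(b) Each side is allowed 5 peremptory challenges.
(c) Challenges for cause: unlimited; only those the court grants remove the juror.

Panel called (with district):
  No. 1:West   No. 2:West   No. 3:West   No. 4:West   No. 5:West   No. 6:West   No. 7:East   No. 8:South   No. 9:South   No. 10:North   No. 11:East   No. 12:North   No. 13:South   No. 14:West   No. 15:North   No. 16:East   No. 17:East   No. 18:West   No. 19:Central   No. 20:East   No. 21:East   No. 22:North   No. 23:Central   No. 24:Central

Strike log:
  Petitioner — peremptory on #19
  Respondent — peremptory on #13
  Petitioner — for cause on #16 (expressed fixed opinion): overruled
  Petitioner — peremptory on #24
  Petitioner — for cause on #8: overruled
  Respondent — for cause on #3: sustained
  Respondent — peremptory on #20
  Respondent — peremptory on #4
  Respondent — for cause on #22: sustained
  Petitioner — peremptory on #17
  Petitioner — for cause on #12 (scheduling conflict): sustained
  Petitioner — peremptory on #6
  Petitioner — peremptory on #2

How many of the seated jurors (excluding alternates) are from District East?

Removed: #2, #3, #4, #6, #12, #13, #17, #19, #20, #22, #24.
Seated jurors 1–9: #1, #5, #7, #8, #9, #10, #11, #14, #15 (alternates #16, #18 not counted).
Of those, in District East: #7, #11 → 2.

2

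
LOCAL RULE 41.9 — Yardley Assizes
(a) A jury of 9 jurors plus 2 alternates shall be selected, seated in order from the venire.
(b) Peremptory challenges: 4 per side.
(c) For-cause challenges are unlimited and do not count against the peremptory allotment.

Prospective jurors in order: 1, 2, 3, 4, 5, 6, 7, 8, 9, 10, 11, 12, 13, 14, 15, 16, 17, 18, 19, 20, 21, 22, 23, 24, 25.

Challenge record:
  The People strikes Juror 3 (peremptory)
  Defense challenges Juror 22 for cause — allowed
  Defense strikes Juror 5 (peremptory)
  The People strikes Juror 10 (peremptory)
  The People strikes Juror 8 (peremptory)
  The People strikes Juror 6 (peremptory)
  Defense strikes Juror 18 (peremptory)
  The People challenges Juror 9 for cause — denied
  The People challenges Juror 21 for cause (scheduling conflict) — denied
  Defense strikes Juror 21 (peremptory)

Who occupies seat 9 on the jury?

Removed: #3, #5, #6, #8, #10, #18, #21, #22. (#9 stays — for-cause denied.)
Seating in order: seats 1–9 → #1, #2, #4, #7, #9, #11, #12, #13, #14; alternates → #15, #16.
So seat 9 is #14.

14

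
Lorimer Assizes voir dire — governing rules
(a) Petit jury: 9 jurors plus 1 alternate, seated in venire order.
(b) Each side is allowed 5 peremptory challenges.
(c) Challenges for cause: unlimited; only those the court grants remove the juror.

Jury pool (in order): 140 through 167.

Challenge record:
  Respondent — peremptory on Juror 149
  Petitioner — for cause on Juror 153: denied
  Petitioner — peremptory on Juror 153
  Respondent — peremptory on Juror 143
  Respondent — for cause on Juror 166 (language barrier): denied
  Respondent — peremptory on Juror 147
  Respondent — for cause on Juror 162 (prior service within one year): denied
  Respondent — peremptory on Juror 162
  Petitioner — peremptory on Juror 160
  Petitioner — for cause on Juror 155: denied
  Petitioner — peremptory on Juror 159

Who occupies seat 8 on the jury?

Removed: #143, #147, #149, #153, #159, #160, #162. (#155, #166 stay — for-cause denied.)
Seating in order: seats 1–9 → #140, #141, #142, #144, #145, #146, #148, #150, #151; alternates → #152.
So seat 8 is #150.

150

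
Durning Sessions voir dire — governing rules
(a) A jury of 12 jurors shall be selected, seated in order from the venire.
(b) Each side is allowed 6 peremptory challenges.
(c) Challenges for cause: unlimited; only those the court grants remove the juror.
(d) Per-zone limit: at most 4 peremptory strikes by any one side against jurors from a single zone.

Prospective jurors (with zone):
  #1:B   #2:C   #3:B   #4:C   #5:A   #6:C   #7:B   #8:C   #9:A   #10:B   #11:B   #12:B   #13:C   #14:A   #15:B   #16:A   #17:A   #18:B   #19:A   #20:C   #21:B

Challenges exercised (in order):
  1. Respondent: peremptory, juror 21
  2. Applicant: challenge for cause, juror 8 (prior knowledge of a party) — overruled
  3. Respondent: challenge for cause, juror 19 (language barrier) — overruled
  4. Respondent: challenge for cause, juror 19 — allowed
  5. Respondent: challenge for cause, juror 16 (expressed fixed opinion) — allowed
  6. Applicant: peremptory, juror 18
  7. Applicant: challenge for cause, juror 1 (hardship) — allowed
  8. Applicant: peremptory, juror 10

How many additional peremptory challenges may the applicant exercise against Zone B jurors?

Applicant peremptories so far: #18, #10 — 2 of 6 used, 4 left overall.
Against Zone B: #18, #10 — 2 used; per-zone cap 4 leaves 2.
Binding limit: min(4, 2) = 2.

2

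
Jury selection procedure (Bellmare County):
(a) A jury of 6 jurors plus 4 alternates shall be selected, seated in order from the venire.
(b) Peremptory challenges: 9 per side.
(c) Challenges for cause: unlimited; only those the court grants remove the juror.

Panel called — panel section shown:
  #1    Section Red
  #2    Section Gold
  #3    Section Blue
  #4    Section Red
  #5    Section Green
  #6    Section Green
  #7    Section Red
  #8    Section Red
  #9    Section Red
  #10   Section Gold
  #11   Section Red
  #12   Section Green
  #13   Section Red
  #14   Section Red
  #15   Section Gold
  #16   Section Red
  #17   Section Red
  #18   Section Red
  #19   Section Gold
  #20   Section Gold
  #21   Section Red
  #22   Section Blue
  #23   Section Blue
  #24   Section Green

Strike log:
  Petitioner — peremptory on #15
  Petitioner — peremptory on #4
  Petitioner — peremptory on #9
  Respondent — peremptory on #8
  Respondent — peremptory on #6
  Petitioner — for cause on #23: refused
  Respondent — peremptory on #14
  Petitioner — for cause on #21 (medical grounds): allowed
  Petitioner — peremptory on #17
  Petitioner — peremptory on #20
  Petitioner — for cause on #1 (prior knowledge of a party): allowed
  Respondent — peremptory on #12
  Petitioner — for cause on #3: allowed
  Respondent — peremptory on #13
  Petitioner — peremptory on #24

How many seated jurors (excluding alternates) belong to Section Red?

Removed: #1, #3, #4, #6, #8, #9, #12, #13, #14, #15, #17, #20, #21, #24.
Seated jurors 1–6: #2, #5, #7, #10, #11, #16 (alternates #18, #19, #22, #23 not counted).
Of those, in Section Red: #7, #11, #16 → 3.

3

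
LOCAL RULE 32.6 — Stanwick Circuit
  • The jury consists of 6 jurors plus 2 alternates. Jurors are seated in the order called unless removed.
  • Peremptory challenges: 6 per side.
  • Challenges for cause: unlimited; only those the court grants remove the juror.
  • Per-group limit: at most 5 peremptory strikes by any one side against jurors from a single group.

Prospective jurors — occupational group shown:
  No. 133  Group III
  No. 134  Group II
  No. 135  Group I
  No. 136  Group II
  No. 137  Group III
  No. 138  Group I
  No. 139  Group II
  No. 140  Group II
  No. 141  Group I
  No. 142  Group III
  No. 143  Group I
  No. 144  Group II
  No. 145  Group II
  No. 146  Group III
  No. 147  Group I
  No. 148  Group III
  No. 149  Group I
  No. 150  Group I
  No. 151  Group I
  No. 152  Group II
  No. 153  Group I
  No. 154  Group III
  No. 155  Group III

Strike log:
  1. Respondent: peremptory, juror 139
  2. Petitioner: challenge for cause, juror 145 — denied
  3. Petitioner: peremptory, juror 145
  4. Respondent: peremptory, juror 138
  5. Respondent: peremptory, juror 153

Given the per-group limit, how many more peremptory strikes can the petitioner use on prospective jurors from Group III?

5

Petitioner peremptories so far: #145 — 1 of 6 used, 5 left overall.
Against Group III: none yet — per-group cap 5 leaves 5.
Binding limit: min(5, 5) = 5.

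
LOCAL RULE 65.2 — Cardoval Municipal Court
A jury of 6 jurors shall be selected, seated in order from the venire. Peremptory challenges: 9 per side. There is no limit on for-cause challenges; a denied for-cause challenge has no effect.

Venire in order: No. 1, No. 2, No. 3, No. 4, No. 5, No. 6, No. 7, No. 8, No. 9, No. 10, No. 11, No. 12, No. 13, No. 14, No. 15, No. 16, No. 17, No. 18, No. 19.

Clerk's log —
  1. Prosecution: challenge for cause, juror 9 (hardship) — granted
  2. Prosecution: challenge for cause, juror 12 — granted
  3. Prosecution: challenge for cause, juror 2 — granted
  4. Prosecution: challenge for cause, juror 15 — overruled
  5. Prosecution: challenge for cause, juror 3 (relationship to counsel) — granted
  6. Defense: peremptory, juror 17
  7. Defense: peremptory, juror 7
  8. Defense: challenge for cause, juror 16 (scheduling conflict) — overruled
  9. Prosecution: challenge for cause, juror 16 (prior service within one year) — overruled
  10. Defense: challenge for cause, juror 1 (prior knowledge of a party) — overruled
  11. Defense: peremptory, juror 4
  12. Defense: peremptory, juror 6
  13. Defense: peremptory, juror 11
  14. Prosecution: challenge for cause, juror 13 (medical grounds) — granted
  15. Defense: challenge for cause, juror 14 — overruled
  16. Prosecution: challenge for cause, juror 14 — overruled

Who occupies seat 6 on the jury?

Removed: #2, #3, #4, #6, #7, #9, #11, #12, #13, #17. (#1, #14, #15, #16 stay — for-cause denied.)
Seating in order: seats 1–6 → #1, #5, #8, #10, #14, #15.
So seat 6 is #15.

15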